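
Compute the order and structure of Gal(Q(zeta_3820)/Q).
|Gal(Q(zeta_3820)/Q)| = phi(3820) = 1520; group ≅ (Z/3820Z)^* ≅ Z/2Z × Z/4Z × Z/190Z

The n-th cyclotomic polynomial Φ_3820(x) is the minimal polynomial of zeta_3820 over Q and has degree phi(3820) = 1520. So Q(zeta_3820) is a degree-1520 Galois extension with Galois group (Z/3820Z)^*. By CRT, (Z/3820Z)^* ≅ (Z/4Z)^* × (Z/5Z)^* × (Z/191Z)^*. Each prime-power unit group is (Z/4Z)^* ≅ Z/2Z; (Z/5Z)^* ≅ Z/4Z; (Z/191Z)^* ≅ Z/190Z. Hence Gal(Q(zeta_3820)/Q) ≅ Z/2Z × Z/4Z × Z/190Z.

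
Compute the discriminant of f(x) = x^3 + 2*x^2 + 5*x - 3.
Δ = -1087

For x^3 + a x^2 + b x + c the discriminant is Δ = 18 a b c - 4 a^3 c + a^2 b^2 - 4 b^3 - 27 c^2.
Plug a = 2, b = 5, c = -3:
  18*(2)*(5)*(-3) - 4*(2)^3*(-3) + (2)^2*(5)^2 - 4*(5)^3 - 27*(-3)^2
  = -540 + (96) + 100 + (-500) + (-243)
  = -1087.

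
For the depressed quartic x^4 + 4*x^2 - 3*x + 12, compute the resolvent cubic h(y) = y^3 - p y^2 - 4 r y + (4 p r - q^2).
h(y) = y^3 - 4*y^2 - 48*y + 183

Identify coefficients: p = 4, q = -3, r = 12.
Plug into h(y) = y^3 - p y^2 - 4 r y + (4 p r - q^2):
  h(y) = y^3 - (4) y^2 - 4*(12) y + (4*(4)*(12) - (-3)^2)
       = y^3 + (-4) y^2 + (-48) y + (183).
Simplifying: h(y) = y^3 - 4*y^2 - 48*y + 183.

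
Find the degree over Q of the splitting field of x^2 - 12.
[K:Q] = 2

The discriminant of x^2 + (0)*x + (-12) is b^2 - 4c = 0 - (-48) = 48. Since 48 is not a perfect square in Q, the polynomial is irreducible over Q. Its two roots generate a degree-2 extension, so [K:Q] = 2.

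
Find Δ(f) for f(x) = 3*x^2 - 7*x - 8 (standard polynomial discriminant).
Δ = 145

For a quadratic a x^2 + b x + c the discriminant is Δ = b^2 - 4ac = (-7)^2 - 4*(3)*(-8) = 49 - (-96) = 145.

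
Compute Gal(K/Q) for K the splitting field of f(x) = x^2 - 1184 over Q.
Gal(K/Q) = Z/2Z (cyclic of order 2)

x^2 - 1184 is irreducible over Q since 1184 is not a rational square. The splitting field Q(sqrt(1184)) has degree 2 over Q, and its unique nontrivial automorphism is sqrt(1184) ↦ -sqrt(1184). Hence Gal(Q(sqrt(1184))/Q) = Z/2Z.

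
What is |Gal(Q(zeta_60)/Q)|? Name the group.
|Gal(Q(zeta_60)/Q)| = phi(60) = 16; group ≅ (Z/60Z)^* ≅ Z/2Z × Z/2Z × Z/4Z

The n-th cyclotomic polynomial Φ_60(x) is the minimal polynomial of zeta_60 over Q and has degree phi(60) = 16. So Q(zeta_60) is a degree-16 Galois extension with Galois group (Z/60Z)^*. By CRT, (Z/60Z)^* ≅ (Z/4Z)^* × (Z/3Z)^* × (Z/5Z)^*. Each prime-power unit group is (Z/4Z)^* ≅ Z/2Z; (Z/3Z)^* ≅ Z/2Z; (Z/5Z)^* ≅ Z/4Z. Hence Gal(Q(zeta_60)/Q) ≅ Z/2Z × Z/2Z × Z/4Z.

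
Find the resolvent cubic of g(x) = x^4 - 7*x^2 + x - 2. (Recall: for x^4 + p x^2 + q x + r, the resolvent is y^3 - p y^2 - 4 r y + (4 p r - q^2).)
h(y) = y^3 + 7*y^2 + 8*y + 55

Identify coefficients: p = -7, q = 1, r = -2.
Plug into h(y) = y^3 - p y^2 - 4 r y + (4 p r - q^2):
  h(y) = y^3 - (-7) y^2 - 4*(-2) y + (4*(-7)*(-2) - (1)^2)
       = y^3 + (7) y^2 + (8) y + (55).
Simplifying: h(y) = y^3 + 7*y^2 + 8*y + 55.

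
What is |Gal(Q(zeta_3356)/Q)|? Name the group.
|Gal(Q(zeta_3356)/Q)| = phi(3356) = 1676; group ≅ (Z/3356Z)^* ≅ Z/2Z × Z/838Z

The n-th cyclotomic polynomial Φ_3356(x) is the minimal polynomial of zeta_3356 over Q and has degree phi(3356) = 1676. So Q(zeta_3356) is a degree-1676 Galois extension with Galois group (Z/3356Z)^*. By CRT, (Z/3356Z)^* ≅ (Z/4Z)^* × (Z/839Z)^*. Each prime-power unit group is (Z/4Z)^* ≅ Z/2Z; (Z/839Z)^* ≅ Z/838Z. Hence Gal(Q(zeta_3356)/Q) ≅ Z/2Z × Z/838Z.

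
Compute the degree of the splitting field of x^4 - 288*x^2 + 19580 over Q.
[K:Q] = 4

f factors as (x^2 - 178)(x^2 - 110); the splitting field is K = Q(sqrt(178), sqrt(110)). Since 178, 110, and 19580 are all non-squares in Q, the three subfields Q(sqrt(178)), Q(sqrt(110)), Q(sqrt(19580)) are distinct degree-2 extensions, so [K:Q] = 4 (Klein four Galois group).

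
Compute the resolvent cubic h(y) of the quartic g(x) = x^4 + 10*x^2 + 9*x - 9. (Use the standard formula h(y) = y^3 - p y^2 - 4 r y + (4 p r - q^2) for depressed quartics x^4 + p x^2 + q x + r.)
h(y) = y^3 - 10*y^2 + 36*y - 441

Identify coefficients: p = 10, q = 9, r = -9.
Plug into h(y) = y^3 - p y^2 - 4 r y + (4 p r - q^2):
  h(y) = y^3 - (10) y^2 - 4*(-9) y + (4*(10)*(-9) - (9)^2)
       = y^3 + (-10) y^2 + (36) y + (-441).
Simplifying: h(y) = y^3 - 10*y^2 + 36*y - 441.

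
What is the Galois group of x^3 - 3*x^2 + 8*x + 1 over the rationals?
Gal(K/Q) = S_3 (symmetric group of order 6)

Compute the discriminant of x^3 + (-3)*x^2 + (8)*x + (1): Δ = -1823. Since Δ is not a rational square, the Galois group is not contained in A_3; it must be the full S_3 (irreducibility of the cubic rules out anything smaller).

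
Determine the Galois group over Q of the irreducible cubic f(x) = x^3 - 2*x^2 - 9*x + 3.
Gal(K/Q) = S_3 (symmetric group of order 6)

Compute the discriminant of x^3 + (-2)*x^2 + (-9)*x + (3): Δ = 4065. Since Δ is not a rational square, the Galois group is not contained in A_3; it must be the full S_3 (irreducibility of the cubic rules out anything smaller).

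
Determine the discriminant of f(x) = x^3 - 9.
Δ = -2187

For a depressed cubic x^3 + p x + q the discriminant is Δ = -4 p^3 - 27 q^2 = -4*(0)^3 - 27*(-9)^2 = 0 - 2187 = -2187.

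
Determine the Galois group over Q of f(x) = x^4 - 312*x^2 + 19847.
Gal(K/Q) = V_4 (Klein four-group, Z/2Z × Z/2Z)

f factors as (x^2 - 89)(x^2 - 223), so the splitting field is K = Q(sqrt(89), sqrt(223)). The elements 89, 223, 19847 are all non-squares in Q, so sqrt(89) and sqrt(223) generate independent quadratic extensions. Thus [K:Q] = 4 and Gal(K/Q) is generated by the two order-2 automorphisms sqrt(89) ↦ -sqrt(89) and sqrt(223) ↦ -sqrt(223), giving V_4.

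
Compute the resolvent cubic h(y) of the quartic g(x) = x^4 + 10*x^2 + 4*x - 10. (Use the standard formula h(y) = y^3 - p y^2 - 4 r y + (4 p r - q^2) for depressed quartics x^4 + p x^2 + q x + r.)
h(y) = y^3 - 10*y^2 + 40*y - 416

Identify coefficients: p = 10, q = 4, r = -10.
Plug into h(y) = y^3 - p y^2 - 4 r y + (4 p r - q^2):
  h(y) = y^3 - (10) y^2 - 4*(-10) y + (4*(10)*(-10) - (4)^2)
       = y^3 + (-10) y^2 + (40) y + (-416).
Simplifying: h(y) = y^3 - 10*y^2 + 40*y - 416.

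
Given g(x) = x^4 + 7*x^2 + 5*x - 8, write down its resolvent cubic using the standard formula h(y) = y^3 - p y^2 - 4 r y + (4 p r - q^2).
h(y) = y^3 - 7*y^2 + 32*y - 249

Identify coefficients: p = 7, q = 5, r = -8.
Plug into h(y) = y^3 - p y^2 - 4 r y + (4 p r - q^2):
  h(y) = y^3 - (7) y^2 - 4*(-8) y + (4*(7)*(-8) - (5)^2)
       = y^3 + (-7) y^2 + (32) y + (-249).
Simplifying: h(y) = y^3 - 7*y^2 + 32*y - 249.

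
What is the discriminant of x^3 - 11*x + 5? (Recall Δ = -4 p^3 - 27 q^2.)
Δ = 4649

For a depressed cubic x^3 + p x + q the discriminant is Δ = -4 p^3 - 27 q^2 = -4*(-11)^3 - 27*(5)^2 = 5324 - 675 = 4649.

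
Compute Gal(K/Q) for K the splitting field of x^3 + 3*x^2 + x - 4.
Gal(K/Q) = S_3 (symmetric group of order 6)

Compute the discriminant of x^3 + (3)*x^2 + (1)*x + (-4): Δ = -211. Since Δ is not a rational square, the Galois group is not contained in A_3; it must be the full S_3 (irreducibility of the cubic rules out anything smaller).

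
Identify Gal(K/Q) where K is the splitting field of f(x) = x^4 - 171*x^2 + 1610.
Gal(K/Q) = V_4 (Klein four-group, Z/2Z × Z/2Z)

f factors as (x^2 - 161)(x^2 - 10), so the splitting field is K = Q(sqrt(161), sqrt(10)). The elements 161, 10, 1610 are all non-squares in Q, so sqrt(161) and sqrt(10) generate independent quadratic extensions. Thus [K:Q] = 4 and Gal(K/Q) is generated by the two order-2 automorphisms sqrt(161) ↦ -sqrt(161) and sqrt(10) ↦ -sqrt(10), giving V_4.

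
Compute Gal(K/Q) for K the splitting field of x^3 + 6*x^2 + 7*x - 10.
Gal(K/Q) = S_3 (symmetric group of order 6)

Compute the discriminant of x^3 + (6)*x^2 + (7)*x + (-10): Δ = -1228. Since Δ is not a rational square, the Galois group is not contained in A_3; it must be the full S_3 (irreducibility of the cubic rules out anything smaller).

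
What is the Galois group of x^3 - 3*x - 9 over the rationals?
Gal(K/Q) = S_3 (symmetric group of order 6)

Compute the discriminant of x^3 + (0)*x^2 + (-3)*x + (-9): Δ = -2079. Since Δ is not a rational square, the Galois group is not contained in A_3; it must be the full S_3 (irreducibility of the cubic rules out anything smaller).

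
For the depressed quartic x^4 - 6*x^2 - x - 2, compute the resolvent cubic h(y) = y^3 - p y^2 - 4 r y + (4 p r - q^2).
h(y) = y^3 + 6*y^2 + 8*y + 47

Identify coefficients: p = -6, q = -1, r = -2.
Plug into h(y) = y^3 - p y^2 - 4 r y + (4 p r - q^2):
  h(y) = y^3 - (-6) y^2 - 4*(-2) y + (4*(-6)*(-2) - (-1)^2)
       = y^3 + (6) y^2 + (8) y + (47).
Simplifying: h(y) = y^3 + 6*y^2 + 8*y + 47.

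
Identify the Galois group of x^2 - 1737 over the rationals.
Gal(K/Q) = Z/2Z (cyclic of order 2)

x^2 - 1737 is irreducible over Q since 1737 is not a rational square. The splitting field Q(sqrt(1737)) has degree 2 over Q, and its unique nontrivial automorphism is sqrt(1737) ↦ -sqrt(1737). Hence Gal(Q(sqrt(1737))/Q) = Z/2Z.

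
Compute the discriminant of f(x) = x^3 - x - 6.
Δ = -968

For a depressed cubic x^3 + p x + q the discriminant is Δ = -4 p^3 - 27 q^2 = -4*(-1)^3 - 27*(-6)^2 = 4 - 972 = -968.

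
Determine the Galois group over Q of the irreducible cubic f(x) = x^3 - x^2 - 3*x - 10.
Gal(K/Q) = S_3 (symmetric group of order 6)

Compute the discriminant of x^3 + (-1)*x^2 + (-3)*x + (-10): Δ = -3163. Since Δ is not a rational square, the Galois group is not contained in A_3; it must be the full S_3 (irreducibility of the cubic rules out anything smaller).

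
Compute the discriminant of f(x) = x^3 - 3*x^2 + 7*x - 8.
Δ = -499

For x^3 + a x^2 + b x + c the discriminant is Δ = 18 a b c - 4 a^3 c + a^2 b^2 - 4 b^3 - 27 c^2.
Plug a = -3, b = 7, c = -8:
  18*(-3)*(7)*(-8) - 4*(-3)^3*(-8) + (-3)^2*(7)^2 - 4*(7)^3 - 27*(-8)^2
  = 3024 + (-864) + 441 + (-1372) + (-1728)
  = -499.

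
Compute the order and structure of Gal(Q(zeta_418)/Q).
|Gal(Q(zeta_418)/Q)| = phi(418) = 180; group ≅ (Z/418Z)^* ≅ Z/10Z × Z/18Z

The n-th cyclotomic polynomial Φ_418(x) is the minimal polynomial of zeta_418 over Q and has degree phi(418) = 180. So Q(zeta_418) is a degree-180 Galois extension with Galois group (Z/418Z)^*. By CRT, (Z/418Z)^* ≅ (Z/2Z)^* × (Z/11Z)^* × (Z/19Z)^*. Each prime-power unit group is (Z/2Z)^* ≅ trivial group (order 1); (Z/11Z)^* ≅ Z/10Z; (Z/19Z)^* ≅ Z/18Z. Hence Gal(Q(zeta_418)/Q) ≅ Z/10Z × Z/18Z.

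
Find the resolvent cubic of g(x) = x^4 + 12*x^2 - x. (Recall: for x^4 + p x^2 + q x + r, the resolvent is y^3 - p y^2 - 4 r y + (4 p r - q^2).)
h(y) = y^3 - 12*y^2 - 1

Identify coefficients: p = 12, q = -1, r = 0.
Plug into h(y) = y^3 - p y^2 - 4 r y + (4 p r - q^2):
  h(y) = y^3 - (12) y^2 - 4*(0) y + (4*(12)*(0) - (-1)^2)
       = y^3 + (-12) y^2 + (0) y + (-1).
Simplifying: h(y) = y^3 - 12*y^2 - 1.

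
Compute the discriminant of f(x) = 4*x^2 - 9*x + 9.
Δ = -63

For a quadratic a x^2 + b x + c the discriminant is Δ = b^2 - 4ac = (-9)^2 - 4*(4)*(9) = 81 - (144) = -63.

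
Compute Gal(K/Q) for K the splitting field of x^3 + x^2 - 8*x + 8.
Gal(K/Q) = S_3 (symmetric group of order 6)

Compute the discriminant of x^3 + (1)*x^2 + (-8)*x + (8): Δ = -800. Since Δ is not a rational square, the Galois group is not contained in A_3; it must be the full S_3 (irreducibility of the cubic rules out anything smaller).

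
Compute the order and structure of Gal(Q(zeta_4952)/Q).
|Gal(Q(zeta_4952)/Q)| = phi(4952) = 2472; group ≅ (Z/4952Z)^* ≅ Z/2Z × Z/2Z × Z/618Z

The n-th cyclotomic polynomial Φ_4952(x) is the minimal polynomial of zeta_4952 over Q and has degree phi(4952) = 2472. So Q(zeta_4952) is a degree-2472 Galois extension with Galois group (Z/4952Z)^*. By CRT, (Z/4952Z)^* ≅ (Z/8Z)^* × (Z/619Z)^*. Each prime-power unit group is (Z/8Z)^* ≅ Z/2Z × Z/2Z; (Z/619Z)^* ≅ Z/618Z. Hence Gal(Q(zeta_4952)/Q) ≅ Z/2Z × Z/2Z × Z/618Z.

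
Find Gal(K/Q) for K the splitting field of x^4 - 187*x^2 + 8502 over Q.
Gal(K/Q) = V_4 (Klein four-group, Z/2Z × Z/2Z)

f factors as (x^2 - 78)(x^2 - 109), so the splitting field is K = Q(sqrt(78), sqrt(109)). The elements 78, 109, 8502 are all non-squares in Q, so sqrt(78) and sqrt(109) generate independent quadratic extensions. Thus [K:Q] = 4 and Gal(K/Q) is generated by the two order-2 automorphisms sqrt(78) ↦ -sqrt(78) and sqrt(109) ↦ -sqrt(109), giving V_4.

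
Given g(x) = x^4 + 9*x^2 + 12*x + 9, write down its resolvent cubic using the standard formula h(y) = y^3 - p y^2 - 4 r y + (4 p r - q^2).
h(y) = y^3 - 9*y^2 - 36*y + 180

Identify coefficients: p = 9, q = 12, r = 9.
Plug into h(y) = y^3 - p y^2 - 4 r y + (4 p r - q^2):
  h(y) = y^3 - (9) y^2 - 4*(9) y + (4*(9)*(9) - (12)^2)
       = y^3 + (-9) y^2 + (-36) y + (180).
Simplifying: h(y) = y^3 - 9*y^2 - 36*y + 180.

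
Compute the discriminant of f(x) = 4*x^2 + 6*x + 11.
Δ = -140

For a quadratic a x^2 + b x + c the discriminant is Δ = b^2 - 4ac = (6)^2 - 4*(4)*(11) = 36 - (176) = -140.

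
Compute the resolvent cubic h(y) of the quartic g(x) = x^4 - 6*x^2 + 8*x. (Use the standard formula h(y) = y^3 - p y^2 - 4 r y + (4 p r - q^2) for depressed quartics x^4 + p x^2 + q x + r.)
h(y) = y^3 + 6*y^2 - 64

Identify coefficients: p = -6, q = 8, r = 0.
Plug into h(y) = y^3 - p y^2 - 4 r y + (4 p r - q^2):
  h(y) = y^3 - (-6) y^2 - 4*(0) y + (4*(-6)*(0) - (8)^2)
       = y^3 + (6) y^2 + (0) y + (-64).
Simplifying: h(y) = y^3 + 6*y^2 - 64.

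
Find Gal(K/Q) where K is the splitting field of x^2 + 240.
Gal(K/Q) = Z/2Z (cyclic of order 2)

x^2 + 240 is irreducible over Q since -240 is not a rational square. The splitting field Q(sqrt(-240)) has degree 2 over Q, and its unique nontrivial automorphism is sqrt(-240) ↦ -sqrt(-240). Hence Gal(Q(sqrt(-240))/Q) = Z/2Z.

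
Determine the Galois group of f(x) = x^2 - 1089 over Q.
Gal(K/Q) = trivial group (order 1)

x^2 - 1089 factors as (x - 33)(x + 33) over Q, so its splitting field is Q itself and the Galois group is trivial.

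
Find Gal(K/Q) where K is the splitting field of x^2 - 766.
Gal(K/Q) = Z/2Z (cyclic of order 2)

x^2 - 766 is irreducible over Q since 766 is not a rational square. The splitting field Q(sqrt(766)) has degree 2 over Q, and its unique nontrivial automorphism is sqrt(766) ↦ -sqrt(766). Hence Gal(Q(sqrt(766))/Q) = Z/2Z.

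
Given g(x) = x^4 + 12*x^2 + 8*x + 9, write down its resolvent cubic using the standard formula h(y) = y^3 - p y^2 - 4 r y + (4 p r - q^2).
h(y) = y^3 - 12*y^2 - 36*y + 368

Identify coefficients: p = 12, q = 8, r = 9.
Plug into h(y) = y^3 - p y^2 - 4 r y + (4 p r - q^2):
  h(y) = y^3 - (12) y^2 - 4*(9) y + (4*(12)*(9) - (8)^2)
       = y^3 + (-12) y^2 + (-36) y + (368).
Simplifying: h(y) = y^3 - 12*y^2 - 36*y + 368.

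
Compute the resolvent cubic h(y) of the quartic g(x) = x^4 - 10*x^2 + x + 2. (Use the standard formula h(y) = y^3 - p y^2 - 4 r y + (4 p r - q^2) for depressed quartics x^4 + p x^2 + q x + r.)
h(y) = y^3 + 10*y^2 - 8*y - 81

Identify coefficients: p = -10, q = 1, r = 2.
Plug into h(y) = y^3 - p y^2 - 4 r y + (4 p r - q^2):
  h(y) = y^3 - (-10) y^2 - 4*(2) y + (4*(-10)*(2) - (1)^2)
       = y^3 + (10) y^2 + (-8) y + (-81).
Simplifying: h(y) = y^3 + 10*y^2 - 8*y - 81.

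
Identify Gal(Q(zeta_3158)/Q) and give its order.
|Gal(Q(zeta_3158)/Q)| = phi(3158) = 1578; group ≅ (Z/3158Z)^* ≅ Z/1578Z

The n-th cyclotomic polynomial Φ_3158(x) is the minimal polynomial of zeta_3158 over Q and has degree phi(3158) = 1578. So Q(zeta_3158) is a degree-1578 Galois extension with Galois group (Z/3158Z)^*. By CRT, (Z/3158Z)^* ≅ (Z/2Z)^* × (Z/1579Z)^*. Each prime-power unit group is (Z/2Z)^* ≅ trivial group (order 1); (Z/1579Z)^* ≅ Z/1578Z. Hence Gal(Q(zeta_3158)/Q) ≅ Z/1578Z.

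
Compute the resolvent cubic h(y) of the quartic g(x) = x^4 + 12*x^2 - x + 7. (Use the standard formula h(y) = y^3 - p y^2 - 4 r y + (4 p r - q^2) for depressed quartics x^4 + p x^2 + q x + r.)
h(y) = y^3 - 12*y^2 - 28*y + 335

Identify coefficients: p = 12, q = -1, r = 7.
Plug into h(y) = y^3 - p y^2 - 4 r y + (4 p r - q^2):
  h(y) = y^3 - (12) y^2 - 4*(7) y + (4*(12)*(7) - (-1)^2)
       = y^3 + (-12) y^2 + (-28) y + (335).
Simplifying: h(y) = y^3 - 12*y^2 - 28*y + 335.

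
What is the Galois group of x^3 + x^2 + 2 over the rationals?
Gal(K/Q) = S_3 (symmetric group of order 6)

Compute the discriminant of x^3 + (1)*x^2 + (0)*x + (2): Δ = -116. Since Δ is not a rational square, the Galois group is not contained in A_3; it must be the full S_3 (irreducibility of the cubic rules out anything smaller).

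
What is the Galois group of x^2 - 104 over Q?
Gal(K/Q) = Z/2Z (cyclic of order 2)

x^2 - 104 is irreducible over Q since 104 is not a rational square. The splitting field Q(sqrt(104)) has degree 2 over Q, and its unique nontrivial automorphism is sqrt(104) ↦ -sqrt(104). Hence Gal(Q(sqrt(104))/Q) = Z/2Z.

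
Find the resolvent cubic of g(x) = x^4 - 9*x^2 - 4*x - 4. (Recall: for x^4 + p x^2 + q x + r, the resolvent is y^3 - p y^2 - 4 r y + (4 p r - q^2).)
h(y) = y^3 + 9*y^2 + 16*y + 128

Identify coefficients: p = -9, q = -4, r = -4.
Plug into h(y) = y^3 - p y^2 - 4 r y + (4 p r - q^2):
  h(y) = y^3 - (-9) y^2 - 4*(-4) y + (4*(-9)*(-4) - (-4)^2)
       = y^3 + (9) y^2 + (16) y + (128).
Simplifying: h(y) = y^3 + 9*y^2 + 16*y + 128.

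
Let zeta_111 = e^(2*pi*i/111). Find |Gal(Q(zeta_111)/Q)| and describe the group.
|Gal(Q(zeta_111)/Q)| = phi(111) = 72; group ≅ (Z/111Z)^* ≅ Z/2Z × Z/36Z

The n-th cyclotomic polynomial Φ_111(x) is the minimal polynomial of zeta_111 over Q and has degree phi(111) = 72. So Q(zeta_111) is a degree-72 Galois extension with Galois group (Z/111Z)^*. By CRT, (Z/111Z)^* ≅ (Z/3Z)^* × (Z/37Z)^*. Each prime-power unit group is (Z/3Z)^* ≅ Z/2Z; (Z/37Z)^* ≅ Z/36Z. Hence Gal(Q(zeta_111)/Q) ≅ Z/2Z × Z/36Z.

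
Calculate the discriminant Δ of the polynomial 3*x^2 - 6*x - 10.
Δ = 156

For a quadratic a x^2 + b x + c the discriminant is Δ = b^2 - 4ac = (-6)^2 - 4*(3)*(-10) = 36 - (-120) = 156.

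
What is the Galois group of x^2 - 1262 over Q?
Gal(K/Q) = Z/2Z (cyclic of order 2)

x^2 - 1262 is irreducible over Q since 1262 is not a rational square. The splitting field Q(sqrt(1262)) has degree 2 over Q, and its unique nontrivial automorphism is sqrt(1262) ↦ -sqrt(1262). Hence Gal(Q(sqrt(1262))/Q) = Z/2Z.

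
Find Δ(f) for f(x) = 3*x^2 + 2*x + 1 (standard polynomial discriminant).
Δ = -8

For a quadratic a x^2 + b x + c the discriminant is Δ = b^2 - 4ac = (2)^2 - 4*(3)*(1) = 4 - (12) = -8.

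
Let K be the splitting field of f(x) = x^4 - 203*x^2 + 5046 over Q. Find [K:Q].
[K:Q] = 4

f factors as (x^2 - 174)(x^2 - 29); the splitting field is K = Q(sqrt(174), sqrt(29)). Since 174, 29, and 5046 are all non-squares in Q, the three subfields Q(sqrt(174)), Q(sqrt(29)), Q(sqrt(5046)) are distinct degree-2 extensions, so [K:Q] = 4 (Klein four Galois group).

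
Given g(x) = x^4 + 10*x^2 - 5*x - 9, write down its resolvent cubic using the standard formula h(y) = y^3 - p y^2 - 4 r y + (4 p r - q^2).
h(y) = y^3 - 10*y^2 + 36*y - 385

Identify coefficients: p = 10, q = -5, r = -9.
Plug into h(y) = y^3 - p y^2 - 4 r y + (4 p r - q^2):
  h(y) = y^3 - (10) y^2 - 4*(-9) y + (4*(10)*(-9) - (-5)^2)
       = y^3 + (-10) y^2 + (36) y + (-385).
Simplifying: h(y) = y^3 - 10*y^2 + 36*y - 385.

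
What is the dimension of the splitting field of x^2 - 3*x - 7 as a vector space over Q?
[K:Q] = 2

The discriminant of x^2 + (-3)*x + (-7) is b^2 - 4c = 9 - (-28) = 37. Since 37 is not a perfect square in Q, the polynomial is irreducible over Q. Its two roots generate a degree-2 extension, so [K:Q] = 2.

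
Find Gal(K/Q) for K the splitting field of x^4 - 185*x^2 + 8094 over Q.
Gal(K/Q) = V_4 (Klein four-group, Z/2Z × Z/2Z)

f factors as (x^2 - 114)(x^2 - 71), so the splitting field is K = Q(sqrt(114), sqrt(71)). The elements 114, 71, 8094 are all non-squares in Q, so sqrt(114) and sqrt(71) generate independent quadratic extensions. Thus [K:Q] = 4 and Gal(K/Q) is generated by the two order-2 automorphisms sqrt(114) ↦ -sqrt(114) and sqrt(71) ↦ -sqrt(71), giving V_4.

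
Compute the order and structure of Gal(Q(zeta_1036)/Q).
|Gal(Q(zeta_1036)/Q)| = phi(1036) = 432; group ≅ (Z/1036Z)^* ≅ Z/2Z × Z/6Z × Z/36Z

The n-th cyclotomic polynomial Φ_1036(x) is the minimal polynomial of zeta_1036 over Q and has degree phi(1036) = 432. So Q(zeta_1036) is a degree-432 Galois extension with Galois group (Z/1036Z)^*. By CRT, (Z/1036Z)^* ≅ (Z/4Z)^* × (Z/7Z)^* × (Z/37Z)^*. Each prime-power unit group is (Z/4Z)^* ≅ Z/2Z; (Z/7Z)^* ≅ Z/6Z; (Z/37Z)^* ≅ Z/36Z. Hence Gal(Q(zeta_1036)/Q) ≅ Z/2Z × Z/6Z × Z/36Z.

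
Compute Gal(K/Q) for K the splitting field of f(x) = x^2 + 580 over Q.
Gal(K/Q) = Z/2Z (cyclic of order 2)

x^2 + 580 is irreducible over Q since -580 is not a rational square. The splitting field Q(sqrt(-580)) has degree 2 over Q, and its unique nontrivial automorphism is sqrt(-580) ↦ -sqrt(-580). Hence Gal(Q(sqrt(-580))/Q) = Z/2Z.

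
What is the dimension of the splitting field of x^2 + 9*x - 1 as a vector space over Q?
[K:Q] = 2

The discriminant of x^2 + (9)*x + (-1) is b^2 - 4c = 81 - (-4) = 85. Since 85 is not a perfect square in Q, the polynomial is irreducible over Q. Its two roots generate a degree-2 extension, so [K:Q] = 2.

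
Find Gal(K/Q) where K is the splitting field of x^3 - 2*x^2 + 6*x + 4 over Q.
Gal(K/Q) = S_3 (symmetric group of order 6)

Compute the discriminant of x^3 + (-2)*x^2 + (6)*x + (4): Δ = -1888. Since Δ is not a rational square, the Galois group is not contained in A_3; it must be the full S_3 (irreducibility of the cubic rules out anything smaller).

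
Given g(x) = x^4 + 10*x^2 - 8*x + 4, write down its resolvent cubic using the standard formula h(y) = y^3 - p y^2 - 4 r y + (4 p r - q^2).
h(y) = y^3 - 10*y^2 - 16*y + 96

Identify coefficients: p = 10, q = -8, r = 4.
Plug into h(y) = y^3 - p y^2 - 4 r y + (4 p r - q^2):
  h(y) = y^3 - (10) y^2 - 4*(4) y + (4*(10)*(4) - (-8)^2)
       = y^3 + (-10) y^2 + (-16) y + (96).
Simplifying: h(y) = y^3 - 10*y^2 - 16*y + 96.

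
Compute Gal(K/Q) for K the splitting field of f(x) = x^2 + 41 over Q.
Gal(K/Q) = Z/2Z (cyclic of order 2)

x^2 + 41 is irreducible over Q since -41 is not a rational square. The splitting field Q(sqrt(-41)) has degree 2 over Q, and its unique nontrivial automorphism is sqrt(-41) ↦ -sqrt(-41). Hence Gal(Q(sqrt(-41))/Q) = Z/2Z.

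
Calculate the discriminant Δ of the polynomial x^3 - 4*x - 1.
Δ = 229

For a depressed cubic x^3 + p x + q the discriminant is Δ = -4 p^3 - 27 q^2 = -4*(-4)^3 - 27*(-1)^2 = 256 - 27 = 229.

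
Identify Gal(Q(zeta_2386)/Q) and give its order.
|Gal(Q(zeta_2386)/Q)| = phi(2386) = 1192; group ≅ (Z/2386Z)^* ≅ Z/1192Z

The n-th cyclotomic polynomial Φ_2386(x) is the minimal polynomial of zeta_2386 over Q and has degree phi(2386) = 1192. So Q(zeta_2386) is a degree-1192 Galois extension with Galois group (Z/2386Z)^*. By CRT, (Z/2386Z)^* ≅ (Z/2Z)^* × (Z/1193Z)^*. Each prime-power unit group is (Z/2Z)^* ≅ trivial group (order 1); (Z/1193Z)^* ≅ Z/1192Z. Hence Gal(Q(zeta_2386)/Q) ≅ Z/1192Z.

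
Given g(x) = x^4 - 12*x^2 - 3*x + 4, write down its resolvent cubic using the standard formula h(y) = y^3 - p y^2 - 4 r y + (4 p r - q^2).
h(y) = y^3 + 12*y^2 - 16*y - 201

Identify coefficients: p = -12, q = -3, r = 4.
Plug into h(y) = y^3 - p y^2 - 4 r y + (4 p r - q^2):
  h(y) = y^3 - (-12) y^2 - 4*(4) y + (4*(-12)*(4) - (-3)^2)
       = y^3 + (12) y^2 + (-16) y + (-201).
Simplifying: h(y) = y^3 + 12*y^2 - 16*y - 201.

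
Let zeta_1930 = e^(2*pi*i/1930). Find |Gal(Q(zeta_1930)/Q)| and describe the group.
|Gal(Q(zeta_1930)/Q)| = phi(1930) = 768; group ≅ (Z/1930Z)^* ≅ Z/4Z × Z/192Z

The n-th cyclotomic polynomial Φ_1930(x) is the minimal polynomial of zeta_1930 over Q and has degree phi(1930) = 768. So Q(zeta_1930) is a degree-768 Galois extension with Galois group (Z/1930Z)^*. By CRT, (Z/1930Z)^* ≅ (Z/2Z)^* × (Z/5Z)^* × (Z/193Z)^*. Each prime-power unit group is (Z/2Z)^* ≅ trivial group (order 1); (Z/5Z)^* ≅ Z/4Z; (Z/193Z)^* ≅ Z/192Z. Hence Gal(Q(zeta_1930)/Q) ≅ Z/4Z × Z/192Z.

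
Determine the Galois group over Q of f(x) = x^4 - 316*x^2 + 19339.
Gal(K/Q) = V_4 (Klein four-group, Z/2Z × Z/2Z)

f factors as (x^2 - 83)(x^2 - 233), so the splitting field is K = Q(sqrt(83), sqrt(233)). The elements 83, 233, 19339 are all non-squares in Q, so sqrt(83) and sqrt(233) generate independent quadratic extensions. Thus [K:Q] = 4 and Gal(K/Q) is generated by the two order-2 automorphisms sqrt(83) ↦ -sqrt(83) and sqrt(233) ↦ -sqrt(233), giving V_4.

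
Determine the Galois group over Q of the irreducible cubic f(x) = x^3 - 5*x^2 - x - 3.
Gal(K/Q) = S_3 (symmetric group of order 6)

Compute the discriminant of x^3 + (-5)*x^2 + (-1)*x + (-3): Δ = -1984. Since Δ is not a rational square, the Galois group is not contained in A_3; it must be the full S_3 (irreducibility of the cubic rules out anything smaller).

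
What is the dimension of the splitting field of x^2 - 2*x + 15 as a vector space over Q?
[K:Q] = 2

The discriminant of x^2 + (-2)*x + (15) is b^2 - 4c = 4 - (60) = -56. Since -56 is not a perfect square in Q, the polynomial is irreducible over Q. Its two roots generate a degree-2 extension, so [K:Q] = 2.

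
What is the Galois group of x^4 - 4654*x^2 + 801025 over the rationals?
Gal(K/Q) = Z/2Z (cyclic of order 2)

f factors as (x^2 - 179)(x^2 - 4475), so the splitting field is K = Q(sqrt(179), sqrt(4475)). The squarefree part of 179 is 179 and the squarefree part of 4475 is also 179, so sqrt(179) and sqrt(4475) are both rational multiples of sqrt(179). Hence Q(sqrt(179)) = Q(sqrt(4475)) = Q(sqrt(179)), and the splitting field collapses to a single degree-2 extension with Galois group Z/2Z.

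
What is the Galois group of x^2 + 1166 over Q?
Gal(K/Q) = Z/2Z (cyclic of order 2)

x^2 + 1166 is irreducible over Q since -1166 is not a rational square. The splitting field Q(sqrt(-1166)) has degree 2 over Q, and its unique nontrivial automorphism is sqrt(-1166) ↦ -sqrt(-1166). Hence Gal(Q(sqrt(-1166))/Q) = Z/2Z.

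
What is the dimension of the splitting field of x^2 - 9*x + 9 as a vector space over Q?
[K:Q] = 2

The discriminant of x^2 + (-9)*x + (9) is b^2 - 4c = 81 - (36) = 45. Since 45 is not a perfect square in Q, the polynomial is irreducible over Q. Its two roots generate a degree-2 extension, so [K:Q] = 2.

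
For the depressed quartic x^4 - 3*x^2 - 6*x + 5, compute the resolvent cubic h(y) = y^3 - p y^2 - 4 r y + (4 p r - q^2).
h(y) = y^3 + 3*y^2 - 20*y - 96

Identify coefficients: p = -3, q = -6, r = 5.
Plug into h(y) = y^3 - p y^2 - 4 r y + (4 p r - q^2):
  h(y) = y^3 - (-3) y^2 - 4*(5) y + (4*(-3)*(5) - (-6)^2)
       = y^3 + (3) y^2 + (-20) y + (-96).
Simplifying: h(y) = y^3 + 3*y^2 - 20*y - 96.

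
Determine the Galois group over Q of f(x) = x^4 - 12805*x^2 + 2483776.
Gal(K/Q) = Z/2Z (cyclic of order 2)

f factors as (x^2 - 197)(x^2 - 12608), so the splitting field is K = Q(sqrt(197), sqrt(12608)). The squarefree part of 197 is 197 and the squarefree part of 12608 is also 197, so sqrt(197) and sqrt(12608) are both rational multiples of sqrt(197). Hence Q(sqrt(197)) = Q(sqrt(12608)) = Q(sqrt(197)), and the splitting field collapses to a single degree-2 extension with Galois group Z/2Z.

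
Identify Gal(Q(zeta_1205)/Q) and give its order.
|Gal(Q(zeta_1205)/Q)| = phi(1205) = 960; group ≅ (Z/1205Z)^* ≅ Z/4Z × Z/240Z

The n-th cyclotomic polynomial Φ_1205(x) is the minimal polynomial of zeta_1205 over Q and has degree phi(1205) = 960. So Q(zeta_1205) is a degree-960 Galois extension with Galois group (Z/1205Z)^*. By CRT, (Z/1205Z)^* ≅ (Z/5Z)^* × (Z/241Z)^*. Each prime-power unit group is (Z/5Z)^* ≅ Z/4Z; (Z/241Z)^* ≅ Z/240Z. Hence Gal(Q(zeta_1205)/Q) ≅ Z/4Z × Z/240Z.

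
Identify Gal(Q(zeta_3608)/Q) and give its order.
|Gal(Q(zeta_3608)/Q)| = phi(3608) = 1600; group ≅ (Z/3608Z)^* ≅ Z/2Z × Z/2Z × Z/10Z × Z/40Z

The n-th cyclotomic polynomial Φ_3608(x) is the minimal polynomial of zeta_3608 over Q and has degree phi(3608) = 1600. So Q(zeta_3608) is a degree-1600 Galois extension with Galois group (Z/3608Z)^*. By CRT, (Z/3608Z)^* ≅ (Z/8Z)^* × (Z/11Z)^* × (Z/41Z)^*. Each prime-power unit group is (Z/8Z)^* ≅ Z/2Z × Z/2Z; (Z/11Z)^* ≅ Z/10Z; (Z/41Z)^* ≅ Z/40Z. Hence Gal(Q(zeta_3608)/Q) ≅ Z/2Z × Z/2Z × Z/10Z × Z/40Z.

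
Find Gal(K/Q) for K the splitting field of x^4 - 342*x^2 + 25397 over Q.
Gal(K/Q) = V_4 (Klein four-group, Z/2Z × Z/2Z)

f factors as (x^2 - 109)(x^2 - 233), so the splitting field is K = Q(sqrt(109), sqrt(233)). The elements 109, 233, 25397 are all non-squares in Q, so sqrt(109) and sqrt(233) generate independent quadratic extensions. Thus [K:Q] = 4 and Gal(K/Q) is generated by the two order-2 automorphisms sqrt(109) ↦ -sqrt(109) and sqrt(233) ↦ -sqrt(233), giving V_4.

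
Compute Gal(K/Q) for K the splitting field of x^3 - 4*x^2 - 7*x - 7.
Gal(K/Q) = S_3 (symmetric group of order 6)

Compute the discriminant of x^3 + (-4)*x^2 + (-7)*x + (-7): Δ = -4487. Since Δ is not a rational square, the Galois group is not contained in A_3; it must be the full S_3 (irreducibility of the cubic rules out anything smaller).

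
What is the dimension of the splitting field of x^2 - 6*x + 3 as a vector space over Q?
[K:Q] = 2

The discriminant of x^2 + (-6)*x + (3) is b^2 - 4c = 36 - (12) = 24. Since 24 is not a perfect square in Q, the polynomial is irreducible over Q. Its two roots generate a degree-2 extension, so [K:Q] = 2.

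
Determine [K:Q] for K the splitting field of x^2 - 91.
[K:Q] = 2

The polynomial x^2 - 91 is irreducible over Q since 91 is not a perfect square. Its splitting field is Q(sqrt(91)), which has degree 2 over Q.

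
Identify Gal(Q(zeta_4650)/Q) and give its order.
|Gal(Q(zeta_4650)/Q)| = phi(4650) = 1200; group ≅ (Z/4650Z)^* ≅ Z/2Z × Z/20Z × Z/30Z

The n-th cyclotomic polynomial Φ_4650(x) is the minimal polynomial of zeta_4650 over Q and has degree phi(4650) = 1200. So Q(zeta_4650) is a degree-1200 Galois extension with Galois group (Z/4650Z)^*. By CRT, (Z/4650Z)^* ≅ (Z/2Z)^* × (Z/3Z)^* × (Z/25Z)^* × (Z/31Z)^*. Each prime-power unit group is (Z/2Z)^* ≅ trivial group (order 1); (Z/3Z)^* ≅ Z/2Z; (Z/25Z)^* ≅ Z/20Z; (Z/31Z)^* ≅ Z/30Z. Hence Gal(Q(zeta_4650)/Q) ≅ Z/2Z × Z/20Z × Z/30Z.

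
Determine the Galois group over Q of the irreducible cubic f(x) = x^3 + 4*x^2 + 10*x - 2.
Gal(K/Q) = S_3 (symmetric group of order 6)

Compute the discriminant of x^3 + (4)*x^2 + (10)*x + (-2): Δ = -3436. Since Δ is not a rational square, the Galois group is not contained in A_3; it must be the full S_3 (irreducibility of the cubic rules out anything smaller).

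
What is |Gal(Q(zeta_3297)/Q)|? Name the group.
|Gal(Q(zeta_3297)/Q)| = phi(3297) = 1872; group ≅ (Z/3297Z)^* ≅ Z/2Z × Z/6Z × Z/156Z

The n-th cyclotomic polynomial Φ_3297(x) is the minimal polynomial of zeta_3297 over Q and has degree phi(3297) = 1872. So Q(zeta_3297) is a degree-1872 Galois extension with Galois group (Z/3297Z)^*. By CRT, (Z/3297Z)^* ≅ (Z/3Z)^* × (Z/7Z)^* × (Z/157Z)^*. Each prime-power unit group is (Z/3Z)^* ≅ Z/2Z; (Z/7Z)^* ≅ Z/6Z; (Z/157Z)^* ≅ Z/156Z. Hence Gal(Q(zeta_3297)/Q) ≅ Z/2Z × Z/6Z × Z/156Z.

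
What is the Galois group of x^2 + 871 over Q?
Gal(K/Q) = Z/2Z (cyclic of order 2)

x^2 + 871 is irreducible over Q since -871 is not a rational square. The splitting field Q(sqrt(-871)) has degree 2 over Q, and its unique nontrivial automorphism is sqrt(-871) ↦ -sqrt(-871). Hence Gal(Q(sqrt(-871))/Q) = Z/2Z.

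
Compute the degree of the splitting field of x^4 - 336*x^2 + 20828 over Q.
[K:Q] = 4

f factors as (x^2 - 254)(x^2 - 82); the splitting field is K = Q(sqrt(254), sqrt(82)). Since 254, 82, and 20828 are all non-squares in Q, the three subfields Q(sqrt(254)), Q(sqrt(82)), Q(sqrt(20828)) are distinct degree-2 extensions, so [K:Q] = 4 (Klein four Galois group).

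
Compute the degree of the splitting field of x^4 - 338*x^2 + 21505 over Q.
[K:Q] = 4

f factors as (x^2 - 253)(x^2 - 85); the splitting field is K = Q(sqrt(253), sqrt(85)). Since 253, 85, and 21505 are all non-squares in Q, the three subfields Q(sqrt(253)), Q(sqrt(85)), Q(sqrt(21505)) are distinct degree-2 extensions, so [K:Q] = 4 (Klein four Galois group).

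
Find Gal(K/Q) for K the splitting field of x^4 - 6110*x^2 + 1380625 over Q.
Gal(K/Q) = Z/2Z (cyclic of order 2)

f factors as (x^2 - 5875)(x^2 - 235), so the splitting field is K = Q(sqrt(5875), sqrt(235)). The squarefree part of 5875 is 235 and the squarefree part of 235 is also 235, so sqrt(5875) and sqrt(235) are both rational multiples of sqrt(235). Hence Q(sqrt(5875)) = Q(sqrt(235)) = Q(sqrt(235)), and the splitting field collapses to a single degree-2 extension with Galois group Z/2Z.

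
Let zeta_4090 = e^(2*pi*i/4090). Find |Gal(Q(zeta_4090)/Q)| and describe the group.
|Gal(Q(zeta_4090)/Q)| = phi(4090) = 1632; group ≅ (Z/4090Z)^* ≅ Z/4Z × Z/408Z

The n-th cyclotomic polynomial Φ_4090(x) is the minimal polynomial of zeta_4090 over Q and has degree phi(4090) = 1632. So Q(zeta_4090) is a degree-1632 Galois extension with Galois group (Z/4090Z)^*. By CRT, (Z/4090Z)^* ≅ (Z/2Z)^* × (Z/5Z)^* × (Z/409Z)^*. Each prime-power unit group is (Z/2Z)^* ≅ trivial group (order 1); (Z/5Z)^* ≅ Z/4Z; (Z/409Z)^* ≅ Z/408Z. Hence Gal(Q(zeta_4090)/Q) ≅ Z/4Z × Z/408Z.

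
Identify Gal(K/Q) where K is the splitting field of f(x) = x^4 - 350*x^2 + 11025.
Gal(K/Q) = Z/2Z (cyclic of order 2)

f factors as (x^2 - 315)(x^2 - 35), so the splitting field is K = Q(sqrt(315), sqrt(35)). The squarefree part of 315 is 35 and the squarefree part of 35 is also 35, so sqrt(315) and sqrt(35) are both rational multiples of sqrt(35). Hence Q(sqrt(315)) = Q(sqrt(35)) = Q(sqrt(35)), and the splitting field collapses to a single degree-2 extension with Galois group Z/2Z.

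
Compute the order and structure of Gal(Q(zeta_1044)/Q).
|Gal(Q(zeta_1044)/Q)| = phi(1044) = 336; group ≅ (Z/1044Z)^* ≅ Z/2Z × Z/6Z × Z/28Z

The n-th cyclotomic polynomial Φ_1044(x) is the minimal polynomial of zeta_1044 over Q and has degree phi(1044) = 336. So Q(zeta_1044) is a degree-336 Galois extension with Galois group (Z/1044Z)^*. By CRT, (Z/1044Z)^* ≅ (Z/4Z)^* × (Z/9Z)^* × (Z/29Z)^*. Each prime-power unit group is (Z/4Z)^* ≅ Z/2Z; (Z/9Z)^* ≅ Z/6Z; (Z/29Z)^* ≅ Z/28Z. Hence Gal(Q(zeta_1044)/Q) ≅ Z/2Z × Z/6Z × Z/28Z.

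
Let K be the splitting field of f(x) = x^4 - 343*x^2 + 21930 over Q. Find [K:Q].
[K:Q] = 4

f factors as (x^2 - 258)(x^2 - 85); the splitting field is K = Q(sqrt(258), sqrt(85)). Since 258, 85, and 21930 are all non-squares in Q, the three subfields Q(sqrt(258)), Q(sqrt(85)), Q(sqrt(21930)) are distinct degree-2 extensions, so [K:Q] = 4 (Klein four Galois group).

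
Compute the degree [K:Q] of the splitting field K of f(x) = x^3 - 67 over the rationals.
[K:Q] = 6

x^3 - 67 has one real root r = 67^(1/3) and two complex roots r*zeta_3, r*zeta_3^2 where zeta_3 = e^(2*pi*i/3). The splitting field is Q(r, zeta_3). [Q(r):Q] = 3 and [Q(zeta_3):Q] = 2 with gcd = 1, so [Q(r, zeta_3):Q] = 3 * 2 = 6.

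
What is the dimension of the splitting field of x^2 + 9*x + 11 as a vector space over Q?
[K:Q] = 2

The discriminant of x^2 + (9)*x + (11) is b^2 - 4c = 81 - (44) = 37. Since 37 is not a perfect square in Q, the polynomial is irreducible over Q. Its two roots generate a degree-2 extension, so [K:Q] = 2.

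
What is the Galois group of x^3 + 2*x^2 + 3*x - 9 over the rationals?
Gal(K/Q) = S_3 (symmetric group of order 6)

Compute the discriminant of x^3 + (2)*x^2 + (3)*x + (-9): Δ = -2943. Since Δ is not a rational square, the Galois group is not contained in A_3; it must be the full S_3 (irreducibility of the cubic rules out anything smaller).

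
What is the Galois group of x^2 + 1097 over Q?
Gal(K/Q) = Z/2Z (cyclic of order 2)

x^2 + 1097 is irreducible over Q since -1097 is not a rational square. The splitting field Q(sqrt(-1097)) has degree 2 over Q, and its unique nontrivial automorphism is sqrt(-1097) ↦ -sqrt(-1097). Hence Gal(Q(sqrt(-1097))/Q) = Z/2Z.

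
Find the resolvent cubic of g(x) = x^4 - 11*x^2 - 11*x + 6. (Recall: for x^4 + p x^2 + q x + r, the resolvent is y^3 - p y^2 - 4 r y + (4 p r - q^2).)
h(y) = y^3 + 11*y^2 - 24*y - 385

Identify coefficients: p = -11, q = -11, r = 6.
Plug into h(y) = y^3 - p y^2 - 4 r y + (4 p r - q^2):
  h(y) = y^3 - (-11) y^2 - 4*(6) y + (4*(-11)*(6) - (-11)^2)
       = y^3 + (11) y^2 + (-24) y + (-385).
Simplifying: h(y) = y^3 + 11*y^2 - 24*y - 385.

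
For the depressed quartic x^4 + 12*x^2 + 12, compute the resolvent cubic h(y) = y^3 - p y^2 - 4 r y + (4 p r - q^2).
h(y) = y^3 - 12*y^2 - 48*y + 576

Identify coefficients: p = 12, q = 0, r = 12.
Plug into h(y) = y^3 - p y^2 - 4 r y + (4 p r - q^2):
  h(y) = y^3 - (12) y^2 - 4*(12) y + (4*(12)*(12) - (0)^2)
       = y^3 + (-12) y^2 + (-48) y + (576).
Simplifying: h(y) = y^3 - 12*y^2 - 48*y + 576.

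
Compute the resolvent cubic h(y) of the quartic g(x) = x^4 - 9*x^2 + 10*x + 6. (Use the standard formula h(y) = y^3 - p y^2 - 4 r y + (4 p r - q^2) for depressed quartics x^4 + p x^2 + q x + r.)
h(y) = y^3 + 9*y^2 - 24*y - 316

Identify coefficients: p = -9, q = 10, r = 6.
Plug into h(y) = y^3 - p y^2 - 4 r y + (4 p r - q^2):
  h(y) = y^3 - (-9) y^2 - 4*(6) y + (4*(-9)*(6) - (10)^2)
       = y^3 + (9) y^2 + (-24) y + (-316).
Simplifying: h(y) = y^3 + 9*y^2 - 24*y - 316.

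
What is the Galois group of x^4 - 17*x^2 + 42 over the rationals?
Gal(K/Q) = V_4 (Klein four-group, Z/2Z × Z/2Z)

f factors as (x^2 - 14)(x^2 - 3), so the splitting field is K = Q(sqrt(14), sqrt(3)). The elements 14, 3, 42 are all non-squares in Q, so sqrt(14) and sqrt(3) generate independent quadratic extensions. Thus [K:Q] = 4 and Gal(K/Q) is generated by the two order-2 automorphisms sqrt(14) ↦ -sqrt(14) and sqrt(3) ↦ -sqrt(3), giving V_4.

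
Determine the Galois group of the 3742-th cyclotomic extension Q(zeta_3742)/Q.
|Gal(Q(zeta_3742)/Q)| = phi(3742) = 1870; group ≅ (Z/3742Z)^* ≅ Z/1870Z

The n-th cyclotomic polynomial Φ_3742(x) is the minimal polynomial of zeta_3742 over Q and has degree phi(3742) = 1870. So Q(zeta_3742) is a degree-1870 Galois extension with Galois group (Z/3742Z)^*. By CRT, (Z/3742Z)^* ≅ (Z/2Z)^* × (Z/1871Z)^*. Each prime-power unit group is (Z/2Z)^* ≅ trivial group (order 1); (Z/1871Z)^* ≅ Z/1870Z. Hence Gal(Q(zeta_3742)/Q) ≅ Z/1870Z.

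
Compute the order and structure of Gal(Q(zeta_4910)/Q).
|Gal(Q(zeta_4910)/Q)| = phi(4910) = 1960; group ≅ (Z/4910Z)^* ≅ Z/4Z × Z/490Z

The n-th cyclotomic polynomial Φ_4910(x) is the minimal polynomial of zeta_4910 over Q and has degree phi(4910) = 1960. So Q(zeta_4910) is a degree-1960 Galois extension with Galois group (Z/4910Z)^*. By CRT, (Z/4910Z)^* ≅ (Z/2Z)^* × (Z/5Z)^* × (Z/491Z)^*. Each prime-power unit group is (Z/2Z)^* ≅ trivial group (order 1); (Z/5Z)^* ≅ Z/4Z; (Z/491Z)^* ≅ Z/490Z. Hence Gal(Q(zeta_4910)/Q) ≅ Z/4Z × Z/490Z.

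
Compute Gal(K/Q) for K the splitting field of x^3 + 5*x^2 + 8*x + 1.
Gal(K/Q) = S_3 (symmetric group of order 6)

Compute the discriminant of x^3 + (5)*x^2 + (8)*x + (1): Δ = -255. Since Δ is not a rational square, the Galois group is not contained in A_3; it must be the full S_3 (irreducibility of the cubic rules out anything smaller).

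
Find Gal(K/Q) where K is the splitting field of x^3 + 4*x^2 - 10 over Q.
Gal(K/Q) = S_3 (symmetric group of order 6)

Compute the discriminant of x^3 + (4)*x^2 + (0)*x + (-10): Δ = -140. Since Δ is not a rational square, the Galois group is not contained in A_3; it must be the full S_3 (irreducibility of the cubic rules out anything smaller).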